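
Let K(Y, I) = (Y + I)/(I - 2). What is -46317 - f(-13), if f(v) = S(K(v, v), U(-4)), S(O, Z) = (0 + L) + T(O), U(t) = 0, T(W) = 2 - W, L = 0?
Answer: -694759/15 ≈ -46317.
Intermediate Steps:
K(Y, I) = (I + Y)/(-2 + I)
S(O, Z) = 2 - O (S(O, Z) = (0 + 0) + (2 - O) = 0 + (2 - O) = 2 - O)
f(v) = 2 - 2*v/(-2 + v) (f(v) = 2 - (v + v)/(-2 + v) = 2 - 2*v/(-2 + v))
-46317 - f(-13) = -46317 - (-4)/(-2 - 13) = -46317 - (-4)/(-15) = -46317 - (-4)*(-1)/15 = -46317 - 1*4/15 = -46317 - 4/15 = -694759/15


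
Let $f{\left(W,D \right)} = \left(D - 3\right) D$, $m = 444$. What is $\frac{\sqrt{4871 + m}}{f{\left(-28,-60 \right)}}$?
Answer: $\frac{\sqrt{5315}}{3780} \approx 0.019287$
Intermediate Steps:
$f{\left(W,D \right)} = D \left(-3 + D\right)$ ($f{\left(W,D \right)} = \left(-3 + D\right) D = D \left(-3 + D\right)$)
$\frac{\sqrt{4871 + m}}{f{\left(-28,-60 \right)}} = \frac{\sqrt{4871 + 444}}{\left(-60\right) \left(-3 - 60\right)} = \frac{\sqrt{5315}}{\left(-60\right) \left(-63\right)} = \frac{\sqrt{5315}}{3780}$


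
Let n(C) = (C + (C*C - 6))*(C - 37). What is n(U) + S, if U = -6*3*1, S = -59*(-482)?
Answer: 11938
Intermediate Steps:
S = 28438
U = -18 (U = -18*1 = -18)
n(C) = (-37 + C)*(-6 + C + C²) (n(C) = (C + (C² - 6))*(-37 + C) = (C + (-6 + C²))*(-37 + C) = (-6 + C + C²)*(-37 + C) = (-37 + C)*(-6 + C + C²))
n(U) + S = (222 + (-18)³ - 43*(-18) - 36*(-18)²) + 28438 = (222 - 5832 + 774 - 36*324) + 28438 = (222 - 5832 + 774 - 11664) + 28438 = -16500 + 28438 = 11938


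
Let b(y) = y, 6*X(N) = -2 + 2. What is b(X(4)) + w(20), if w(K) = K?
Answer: 20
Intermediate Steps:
X(N) = 0 (X(N) = (-2 + 2)/6 = (⅙)*0 = 0)
b(X(4)) + w(20) = 0 + 20 = 20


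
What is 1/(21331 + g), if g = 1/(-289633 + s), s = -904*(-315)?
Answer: 4873/103945962 ≈ 4.6880e-5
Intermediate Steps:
s = 284760
g = -1/4873 (g = 1/(-289633 + 284760) = 1/(-4873) = -1/4873 ≈ -0.00020521)
1/(21331 + g) = 1/(21331 - 1/4873) = 1/(103945962/4873) = 4873/103945962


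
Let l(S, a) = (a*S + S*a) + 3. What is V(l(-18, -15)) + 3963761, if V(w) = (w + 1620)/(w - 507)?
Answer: 47565853/12 ≈ 3.9638e+6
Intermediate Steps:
l(S, a) = 3 + 2*S*a (l(S, a) = (S*a + S*a) + 3 = 2*S*a + 3 = 3 + 2*S*a)
V(w) = (1620 + w)/(-507 + w)
V(l(-18, -15)) + 3963761 = (1620 + (3 + 2*(-18)*(-15)))/(-507 + (3 + 2*(-18)*(-15))) + 3963761 = (1620 + (3 + 540))/(-507 + (3 + 540)) + 3963761 = (1620 + 543)/(-507 + 543) + 3963761 = 2163/36 + 3963761 = (1/36)*2163 + 3963761 = 721/12 + 3963761 = 47565853/12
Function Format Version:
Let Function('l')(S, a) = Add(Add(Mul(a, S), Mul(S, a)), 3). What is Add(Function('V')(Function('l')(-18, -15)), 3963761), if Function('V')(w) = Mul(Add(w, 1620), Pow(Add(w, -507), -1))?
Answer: Rational(47565853, 12) ≈ 3.9638e+6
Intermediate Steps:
Function('l')(S, a) = Add(3, Mul(2, S, a)) (Function('l')(S, a) = Add(Add(Mul(S, a), Mul(S, a)), 3) = Add(Mul(2, S, a), 3) = Add(3, Mul(2, S, a)))
Function('V')(w) = Mul(Pow(Add(-507, w), -1), Add(1620, w)) (Function('V')(w) = Mul(Add(1620, w), Pow(Add(-507, w), -1)) = Mul(Pow(Add(-507, w), -1), Add(1620, w)))
Add(Function('V')(Function('l')(-18, -15)), 3963761) = Add(Mul(Pow(Add(-507, Add(3, Mul(2, -18, -15))), -1), Add(1620, Add(3, Mul(2, -18, -15)))), 3963761) = Add(Mul(Pow(Add(-507, Add(3, 540)), -1), Add(1620, Add(3, 540))), 3963761) = Add(Mul(Pow(Add(-507, 543), -1), Add(1620, 543)), 3963761) = Add(Mul(Pow(36, -1), 2163), 3963761) = Add(Mul(Rational(1, 36), 2163), 3963761) = Add(Rational(721, 12), 3963761) = Rational(47565853, 12)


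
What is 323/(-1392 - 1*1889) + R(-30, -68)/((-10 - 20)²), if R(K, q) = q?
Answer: -7556/43425 ≈ -0.17400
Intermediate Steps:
323/(-1392 - 1*1889) + R(-30, -68)/((-10 - 20)²) = 323/(-1392 - 1*1889) - 68/(-10 - 20)² = 323/(-1392 - 1889) - 68/((-30)²) = 323/(-3281) - 68/900 = 323*(-1/3281) - 68*1/900 = -19/193 - 17/225 = -7556/43425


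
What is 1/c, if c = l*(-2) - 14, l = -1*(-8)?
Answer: -1/30 ≈ -0.033333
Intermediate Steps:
l = 8
c = -30 (c = 8*(-2) - 14 = -16 - 14 = -30)
1/c = 1/(-30) = -1/30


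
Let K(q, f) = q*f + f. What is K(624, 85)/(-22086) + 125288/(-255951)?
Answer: -1818278627/628103754 ≈ -2.8949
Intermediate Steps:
K(q, f) = f + f*q (K(q, f) = f*q + f = f + f*q)
K(624, 85)/(-22086) + 125288/(-255951) = (85*(1 + 624))/(-22086) + 125288/(-255951) = (85*625)*(-1/22086) + 125288*(-1/255951) = 53125*(-1/22086) - 125288/255951 = -53125/22086 - 125288/255951 = -1818278627/628103754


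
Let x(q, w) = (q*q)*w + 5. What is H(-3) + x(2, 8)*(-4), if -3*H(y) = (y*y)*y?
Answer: -139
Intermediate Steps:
x(q, w) = 5 + w*q² (x(q, w) = q²*w + 5 = w*q² + 5 = 5 + w*q²)
H(y) = -y³/3 (H(y) = -y*y*y/3 = -y²*y/3 = -y³/3)
H(-3) + x(2, 8)*(-4) = -⅓*(-3)³ + (5 + 8*2²)*(-4) = -⅓*(-27) + (5 + 8*4)*(-4) = 9 + (5 + 32)*(-4) = 9 + 37*(-4) = 9 - 148 = -139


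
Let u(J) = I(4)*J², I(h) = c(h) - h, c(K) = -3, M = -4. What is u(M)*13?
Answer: -1456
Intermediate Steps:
I(h) = -3 - h
u(J) = -7*J² (u(J) = (-3 - 1*4)*J² = (-3 - 4)*J² = -7*J²)
u(M)*13 = -7*(-4)²*13 = -7*16*13 = -112*13 = -1456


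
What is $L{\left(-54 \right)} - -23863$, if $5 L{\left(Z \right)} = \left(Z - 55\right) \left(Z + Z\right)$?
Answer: $\frac{131087}{5} \approx 26217.0$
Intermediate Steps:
$L{\left(Z \right)} = \frac{2 Z \left(-55 + Z\right)}{5}$ ($L{\left(Z \right)} = \frac{\left(Z - 55\right) \left(Z + Z\right)}{5} = \frac{\left(-55 + Z\right) 2 Z}{5} = \frac{2 Z \left(-55 + Z\right)}{5}$)
$L{\left(-54 \right)} - -23863 = \frac{2}{5} \left(-54\right) \left(-55 - 54\right) - -23863 = \frac{2}{5} \left(-54\right) \left(-109\right) + 23863 = \frac{11772}{5} + 23863 = \frac{131087}{5}$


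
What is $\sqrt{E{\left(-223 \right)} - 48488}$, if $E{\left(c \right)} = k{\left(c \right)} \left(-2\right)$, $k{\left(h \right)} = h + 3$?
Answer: $4 i \sqrt{3003} \approx 219.2 i$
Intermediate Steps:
$k{\left(h \right)} = 3 + h$
$E{\left(c \right)} = -6 - 2 c$ ($E{\left(c \right)} = \left(3 + c\right) \left(-2\right) = -6 - 2 c$)
$\sqrt{E{\left(-223 \right)} - 48488} = \sqrt{\left(-6 - -446\right) - 48488} = \sqrt{\left(-6 + 446\right) - 48488} = \sqrt{440 - 48488} = \sqrt{-48048} = 4 i \sqrt{3003}$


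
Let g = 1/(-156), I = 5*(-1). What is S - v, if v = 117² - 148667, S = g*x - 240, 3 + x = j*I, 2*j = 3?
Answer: 14012759/104 ≈ 1.3474e+5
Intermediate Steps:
j = 3/2 (j = (½)*3 = 3/2 ≈ 1.5000)
I = -5
x = -21/2 (x = -3 + (3/2)*(-5) = -3 - 15/2 = -21/2 ≈ -10.500)
g = -1/156 ≈ -0.0064103
S = -24953/104 (S = -1/156*(-21/2) - 240 = 7/104 - 240 = -24953/104 ≈ -239.93)
v = -134978 (v = 13689 - 148667 = -134978)
S - v = -24953/104 - 1*(-134978) = -24953/104 + 134978 = 14012759/104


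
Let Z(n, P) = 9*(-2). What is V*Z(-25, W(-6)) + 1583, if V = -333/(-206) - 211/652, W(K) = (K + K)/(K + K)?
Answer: 52372549/33578 ≈ 1559.7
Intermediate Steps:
W(K) = 1 (W(K) = (2*K)/((2*K)) = (2*K)*(1/(2*K)) = 1)
V = 86825/67156 (V = -333*(-1/206) - 211*1/652 = 333/206 - 211/652 = 86825/67156 ≈ 1.2929)
Z(n, P) = -18
V*Z(-25, W(-6)) + 1583 = (86825/67156)*(-18) + 1583 = -781425/33578 + 1583 = 52372549/33578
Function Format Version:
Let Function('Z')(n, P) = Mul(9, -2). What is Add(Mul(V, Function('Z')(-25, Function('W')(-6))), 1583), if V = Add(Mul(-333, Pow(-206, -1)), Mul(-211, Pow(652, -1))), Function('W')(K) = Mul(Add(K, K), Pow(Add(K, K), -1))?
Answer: Rational(52372549, 33578) ≈ 1559.7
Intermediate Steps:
Function('W')(K) = 1 (Function('W')(K) = Mul(Mul(2, K), Pow(Mul(2, K), -1)) = Mul(Mul(2, K), Mul(Rational(1, 2), Pow(K, -1))) = 1)
V = Rational(86825, 67156) (V = Add(Mul(-333, Rational(-1, 206)), Mul(-211, Rational(1, 652))) = Add(Rational(333, 206), Rational(-211, 652)) = Rational(86825, 67156) ≈ 1.2929)
Function('Z')(n, P) = -18
Add(Mul(V, Function('Z')(-25, Function('W')(-6))), 1583) = Add(Mul(Rational(86825, 67156), -18), 1583) = Add(Rational(-781425, 33578), 1583) = Rational(52372549, 33578)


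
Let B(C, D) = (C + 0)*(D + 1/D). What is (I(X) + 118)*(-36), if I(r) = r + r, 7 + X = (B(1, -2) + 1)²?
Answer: -3906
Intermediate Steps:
B(C, D) = C*(D + 1/D)
X = -19/4 (X = -7 + ((1*(-2) + 1/(-2)) + 1)² = -7 + ((-2 + 1*(-½)) + 1)² = -7 + ((-2 - ½) + 1)² = -7 + (-5/2 + 1)² = -7 + (-3/2)² = -7 + 9/4 = -19/4 ≈ -4.7500)
I(r) = 2*r
(I(X) + 118)*(-36) = (2*(-19/4) + 118)*(-36) = (-19/2 + 118)*(-36) = (217/2)*(-36) = -3906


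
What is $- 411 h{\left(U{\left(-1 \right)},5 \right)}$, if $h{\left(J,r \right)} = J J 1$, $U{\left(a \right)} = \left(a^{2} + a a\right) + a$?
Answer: $-411$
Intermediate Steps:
$U{\left(a \right)} = a + 2 a^{2}$ ($U{\left(a \right)} = \left(a^{2} + a^{2}\right) + a = 2 a^{2} + a = a + 2 a^{2}$)
$h{\left(J,r \right)} = J^{2}$ ($h{\left(J,r \right)} = J^{2} \cdot 1 = J^{2}$)
$- 411 h{\left(U{\left(-1 \right)},5 \right)} = - 411 \left(- (1 + 2 \left(-1\right))\right)^{2} = - 411 \left(- (1 - 2)\right)^{2} = - 411 \left(\left(-1\right) \left(-1\right)\right)^{2} = - 411 \cdot 1^{2} = \left(-411\right) 1 = -411$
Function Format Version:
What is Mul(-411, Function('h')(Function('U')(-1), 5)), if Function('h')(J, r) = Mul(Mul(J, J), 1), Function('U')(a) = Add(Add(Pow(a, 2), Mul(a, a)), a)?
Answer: -411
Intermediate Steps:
Function('U')(a) = Add(a, Mul(2, Pow(a, 2))) (Function('U')(a) = Add(Add(Pow(a, 2), Pow(a, 2)), a) = Add(Mul(2, Pow(a, 2)), a) = Add(a, Mul(2, Pow(a, 2))))
Function('h')(J, r) = Pow(J, 2) (Function('h')(J, r) = Mul(Pow(J, 2), 1) = Pow(J, 2))
Mul(-411, Function('h')(Function('U')(-1), 5)) = Mul(-411, Pow(Mul(-1, Add(1, Mul(2, -1))), 2)) = Mul(-411, Pow(Mul(-1, Add(1, -2)), 2)) = Mul(-411, Pow(Mul(-1, -1), 2)) = Mul(-411, Pow(1, 2)) = Mul(-411, 1) = -411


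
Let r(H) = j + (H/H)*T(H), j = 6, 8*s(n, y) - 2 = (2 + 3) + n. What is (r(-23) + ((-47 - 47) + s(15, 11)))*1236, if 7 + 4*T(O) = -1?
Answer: -107841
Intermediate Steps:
T(O) = -2 (T(O) = -7/4 + (¼)*(-1) = -7/4 - ¼ = -2)
s(n, y) = 7/8 + n/8 (s(n, y) = ¼ + ((2 + 3) + n)/8 = ¼ + (5 + n)/8 = ¼ + (5/8 + n/8) = 7/8 + n/8)
r(H) = 4 (r(H) = 6 + (H/H)*(-2) = 6 + 1*(-2) = 6 - 2 = 4)
(r(-23) + ((-47 - 47) + s(15, 11)))*1236 = (4 + ((-47 - 47) + (7/8 + (⅛)*15)))*1236 = (4 + (-94 + (7/8 + 15/8)))*1236 = (4 + (-94 + 11/4))*1236 = (4 - 365/4)*1236 = -349/4*1236 = -107841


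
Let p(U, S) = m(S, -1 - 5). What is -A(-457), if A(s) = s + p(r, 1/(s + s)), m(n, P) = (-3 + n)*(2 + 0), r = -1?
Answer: 211592/457 ≈ 463.00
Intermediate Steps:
m(n, P) = -6 + 2*n (m(n, P) = (-3 + n)*2 = -6 + 2*n)
p(U, S) = -6 + 2*S
A(s) = -6 + s + 1/s (A(s) = s + (-6 + 2/(s + s)) = s + (-6 + 2/((2*s))) = s + (-6 + 2*(1/(2*s))) = s + (-6 + 1/s) = -6 + s + 1/s)
-A(-457) = -(-6 - 457 + 1/(-457)) = -(-6 - 457 - 1/457) = -1*(-211592/457) = 211592/457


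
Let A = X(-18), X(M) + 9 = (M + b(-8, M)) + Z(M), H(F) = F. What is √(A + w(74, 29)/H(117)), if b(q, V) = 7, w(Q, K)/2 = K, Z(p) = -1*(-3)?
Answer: I*√25103/39 ≈ 4.0625*I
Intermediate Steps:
Z(p) = 3
w(Q, K) = 2*K
X(M) = 1 + M (X(M) = -9 + ((M + 7) + 3) = -9 + ((7 + M) + 3) = -9 + (10 + M) = 1 + M)
A = -17 (A = 1 - 18 = -17)
√(A + w(74, 29)/H(117)) = √(-17 + (2*29)/117) = √(-17 + 58*(1/117)) = √(-17 + 58/117) = √(-1931/117) = I*√25103/39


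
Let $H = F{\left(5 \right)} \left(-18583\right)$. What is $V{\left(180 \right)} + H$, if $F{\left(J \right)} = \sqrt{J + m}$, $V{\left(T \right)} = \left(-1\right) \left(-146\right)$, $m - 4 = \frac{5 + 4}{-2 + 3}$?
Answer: $146 - 55749 \sqrt{2} \approx -78695.0$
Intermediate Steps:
$m = 13$ ($m = 4 + \frac{5 + 4}{-2 + 3} = 4 + \frac{9}{1} = 4 + 9 \cdot 1 = 4 + 9 = 13$)
$V{\left(T \right)} = 146$
$F{\left(J \right)} = \sqrt{13 + J}$ ($F{\left(J \right)} = \sqrt{J + 13} = \sqrt{13 + J}$)
$H = - 55749 \sqrt{2}$ ($H = \sqrt{13 + 5} \left(-18583\right) = \sqrt{18} \left(-18583\right) = 3 \sqrt{2} \left(-18583\right) = - 55749 \sqrt{2} \approx -78841.0$)
$V{\left(180 \right)} + H = 146 - 55749 \sqrt{2}$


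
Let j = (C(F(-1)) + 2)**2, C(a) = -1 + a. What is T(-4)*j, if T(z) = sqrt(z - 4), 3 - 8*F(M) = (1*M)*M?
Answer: 25*I*sqrt(2)/8 ≈ 4.4194*I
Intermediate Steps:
F(M) = 3/8 - M**2/8 (F(M) = 3/8 - 1*M*M/8 = 3/8 - M*M/8 = 3/8 - M**2/8)
T(z) = sqrt(-4 + z)
j = 25/16 (j = ((-1 + (3/8 - 1/8*(-1)**2)) + 2)**2 = ((-1 + (3/8 - 1/8*1)) + 2)**2 = ((-1 + (3/8 - 1/8)) + 2)**2 = ((-1 + 1/4) + 2)**2 = (-3/4 + 2)**2 = (5/4)**2 = 25/16 ≈ 1.5625)
T(-4)*j = sqrt(-4 - 4)*(25/16) = sqrt(-8)*(25/16) = (2*I*sqrt(2))*(25/16) = 25*I*sqrt(2)/8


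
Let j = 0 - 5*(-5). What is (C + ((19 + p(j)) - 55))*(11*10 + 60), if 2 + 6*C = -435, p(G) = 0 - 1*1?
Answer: -56015/3 ≈ -18672.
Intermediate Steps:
j = 25 (j = 0 + 25 = 25)
p(G) = -1 (p(G) = 0 - 1 = -1)
C = -437/6 (C = -⅓ + (⅙)*(-435) = -⅓ - 145/2 = -437/6 ≈ -72.833)
(C + ((19 + p(j)) - 55))*(11*10 + 60) = (-437/6 + ((19 - 1) - 55))*(11*10 + 60) = (-437/6 + (18 - 55))*(110 + 60) = (-437/6 - 37)*170 = -659/6*170 = -56015/3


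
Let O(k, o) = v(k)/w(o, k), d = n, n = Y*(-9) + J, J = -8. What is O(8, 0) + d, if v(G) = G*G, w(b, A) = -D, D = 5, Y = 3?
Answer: -239/5 ≈ -47.800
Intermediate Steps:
w(b, A) = -5 (w(b, A) = -1*5 = -5)
v(G) = G²
n = -35 (n = 3*(-9) - 8 = -27 - 8 = -35)
d = -35
O(k, o) = -k²/5 (O(k, o) = k²/(-5) = k²*(-⅕) = -k²/5)
O(8, 0) + d = -⅕*8² - 35 = -⅕*64 - 35 = -64/5 - 35 = -239/5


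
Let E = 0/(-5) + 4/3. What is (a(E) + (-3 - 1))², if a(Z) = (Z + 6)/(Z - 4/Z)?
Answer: 1764/25 ≈ 70.560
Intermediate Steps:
E = 4/3 (E = 0*(-⅕) + 4*(⅓) = 0 + 4/3 = 4/3 ≈ 1.3333)
a(Z) = (6 + Z)/(Z - 4/Z)
(a(E) + (-3 - 1))² = (4*(6 + 4/3)/(3*(-4 + (4/3)²)) + (-3 - 1))² = ((4/3)*(22/3)/(-4 + 16/9) - 4)² = ((4/3)*(22/3)/(-20/9) - 4)² = ((4/3)*(-9/20)*(22/3) - 4)² = (-22/5 - 4)² = (-42/5)² = 1764/25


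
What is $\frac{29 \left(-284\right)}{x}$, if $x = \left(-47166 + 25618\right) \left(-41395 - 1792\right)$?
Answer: $- \frac{2059}{232648369} \approx -8.8503 \cdot 10^{-6}$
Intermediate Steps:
$x = 930593476$ ($x = \left(-21548\right) \left(-43187\right) = 930593476$)
$\frac{29 \left(-284\right)}{x} = \frac{29 \left(-284\right)}{930593476} = \left(-8236\right) \frac{1}{930593476} = - \frac{2059}{232648369}$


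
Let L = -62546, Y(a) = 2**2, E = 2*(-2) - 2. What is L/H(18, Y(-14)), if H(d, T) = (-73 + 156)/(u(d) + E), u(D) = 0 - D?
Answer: 1501104/83 ≈ 18086.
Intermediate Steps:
u(D) = -D
E = -6 (E = -4 - 2 = -6)
Y(a) = 4
H(d, T) = 83/(-6 - d) (H(d, T) = (-73 + 156)/(-d - 6) = 83/(-6 - d))
L/H(18, Y(-14)) = -62546/((-83/(6 + 18))) = -62546/((-83/24)) = -62546/((-83*1/24)) = -62546/(-83/24) = -62546*(-24/83) = 1501104/83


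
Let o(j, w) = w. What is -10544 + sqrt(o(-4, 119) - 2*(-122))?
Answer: -10544 + 11*sqrt(3) ≈ -10525.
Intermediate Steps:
-10544 + sqrt(o(-4, 119) - 2*(-122)) = -10544 + sqrt(119 - 2*(-122)) = -10544 + sqrt(119 + 244) = -10544 + sqrt(363) = -10544 + 11*sqrt(3)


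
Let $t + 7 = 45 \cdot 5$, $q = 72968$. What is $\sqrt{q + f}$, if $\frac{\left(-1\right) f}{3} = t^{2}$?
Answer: $2 i \sqrt{17401} \approx 263.83 i$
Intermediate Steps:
$t = 218$ ($t = -7 + 45 \cdot 5 = -7 + 225 = 218$)
$f = -142572$ ($f = - 3 \cdot 218^{2} = \left(-3\right) 47524 = -142572$)
$\sqrt{q + f} = \sqrt{72968 - 142572} = \sqrt{-69604} = 2 i \sqrt{17401}$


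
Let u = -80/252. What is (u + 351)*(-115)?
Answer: -2540695/63 ≈ -40329.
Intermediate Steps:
u = -20/63 (u = -80*1/252 = -20/63 ≈ -0.31746)
(u + 351)*(-115) = (-20/63 + 351)*(-115) = (22093/63)*(-115) = -2540695/63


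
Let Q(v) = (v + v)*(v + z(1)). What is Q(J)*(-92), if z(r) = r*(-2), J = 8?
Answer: -8832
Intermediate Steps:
z(r) = -2*r
Q(v) = 2*v*(-2 + v) (Q(v) = (v + v)*(v - 2*1) = (2*v)*(v - 2) = (2*v)*(-2 + v) = 2*v*(-2 + v))
Q(J)*(-92) = (2*8*(-2 + 8))*(-92) = (2*8*6)*(-92) = 96*(-92) = -8832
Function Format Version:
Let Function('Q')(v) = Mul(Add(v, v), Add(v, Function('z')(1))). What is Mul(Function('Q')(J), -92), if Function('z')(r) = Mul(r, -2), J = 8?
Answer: -8832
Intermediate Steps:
Function('z')(r) = Mul(-2, r)
Function('Q')(v) = Mul(2, v, Add(-2, v)) (Function('Q')(v) = Mul(Add(v, v), Add(v, Mul(-2, 1))) = Mul(Mul(2, v), Add(v, -2)) = Mul(Mul(2, v), Add(-2, v)) = Mul(2, v, Add(-2, v)))
Mul(Function('Q')(J), -92) = Mul(Mul(2, 8, Add(-2, 8)), -92) = Mul(Mul(2, 8, 6), -92) = Mul(96, -92) = -8832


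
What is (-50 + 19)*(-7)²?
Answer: -1519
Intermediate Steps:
(-50 + 19)*(-7)² = -31*49 = -1519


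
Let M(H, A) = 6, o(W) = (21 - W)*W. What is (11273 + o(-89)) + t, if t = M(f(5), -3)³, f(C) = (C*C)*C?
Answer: 1699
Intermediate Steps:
o(W) = W*(21 - W)
f(C) = C³ (f(C) = C²*C = C³)
t = 216 (t = 6³ = 216)
(11273 + o(-89)) + t = (11273 - 89*(21 - 1*(-89))) + 216 = (11273 - 89*(21 + 89)) + 216 = (11273 - 89*110) + 216 = (11273 - 9790) + 216 = 1483 + 216 = 1699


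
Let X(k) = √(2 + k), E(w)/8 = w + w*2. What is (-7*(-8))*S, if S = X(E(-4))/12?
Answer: 14*I*√94/3 ≈ 45.245*I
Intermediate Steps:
E(w) = 24*w (E(w) = 8*(w + w*2) = 8*(w + 2*w) = 8*(3*w) = 24*w)
S = I*√94/12 (S = √(2 + 24*(-4))/12 = √(2 - 96)*(1/12) = √(-94)*(1/12) = (I*√94)*(1/12) = I*√94/12 ≈ 0.80795*I)
(-7*(-8))*S = (-7*(-8))*(I*√94/12) = 56*(I*√94/12) = 14*I*√94/3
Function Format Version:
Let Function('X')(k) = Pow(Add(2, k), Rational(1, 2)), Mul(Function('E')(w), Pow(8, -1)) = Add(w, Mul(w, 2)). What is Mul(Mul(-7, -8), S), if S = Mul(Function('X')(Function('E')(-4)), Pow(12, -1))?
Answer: Mul(Rational(14, 3), I, Pow(94, Rational(1, 2))) ≈ Mul(45.245, I)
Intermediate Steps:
Function('E')(w) = Mul(24, w) (Function('E')(w) = Mul(8, Add(w, Mul(w, 2))) = Mul(8, Add(w, Mul(2, w))) = Mul(8, Mul(3, w)) = Mul(24, w))
S = Mul(Rational(1, 12), I, Pow(94, Rational(1, 2))) (S = Mul(Pow(Add(2, Mul(24, -4)), Rational(1, 2)), Pow(12, -1)) = Mul(Pow(Add(2, -96), Rational(1, 2)), Rational(1, 12)) = Mul(Pow(-94, Rational(1, 2)), Rational(1, 12)) = Mul(Mul(I, Pow(94, Rational(1, 2))), Rational(1, 12)) = Mul(Rational(1, 12), I, Pow(94, Rational(1, 2))) ≈ Mul(0.80795, I))
Mul(Mul(-7, -8), S) = Mul(Mul(-7, -8), Mul(Rational(1, 12), I, Pow(94, Rational(1, 2)))) = Mul(56, Mul(Rational(1, 12), I, Pow(94, Rational(1, 2)))) = Mul(Rational(14, 3), I, Pow(94, Rational(1, 2)))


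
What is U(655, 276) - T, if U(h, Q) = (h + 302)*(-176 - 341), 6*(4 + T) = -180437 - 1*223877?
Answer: -1282138/3 ≈ -4.2738e+5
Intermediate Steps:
T = -202169/3 (T = -4 + (-180437 - 1*223877)/6 = -4 + (-180437 - 223877)/6 = -4 + (⅙)*(-404314) = -4 - 202157/3 = -202169/3 ≈ -67390.)
U(h, Q) = -156134 - 517*h (U(h, Q) = (302 + h)*(-517) = -156134 - 517*h)
U(655, 276) - T = (-156134 - 517*655) - 1*(-202169/3) = (-156134 - 338635) + 202169/3 = -494769 + 202169/3 = -1282138/3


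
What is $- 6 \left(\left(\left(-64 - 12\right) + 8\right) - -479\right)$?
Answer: $-2466$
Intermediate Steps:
$- 6 \left(\left(\left(-64 - 12\right) + 8\right) - -479\right) = - 6 \left(\left(-76 + 8\right) + 479\right) = - 6 \left(-68 + 479\right) = \left(-6\right) 411 = -2466$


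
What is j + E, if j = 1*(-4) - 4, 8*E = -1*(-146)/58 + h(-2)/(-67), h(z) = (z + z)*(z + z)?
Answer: -119925/15544 ≈ -7.7152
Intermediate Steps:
h(z) = 4*z² (h(z) = (2*z)*(2*z) = 4*z²)
E = 4427/15544 (E = (-1*(-146)/58 + (4*(-2)²)/(-67))/8 = (146*(1/58) + (4*4)*(-1/67))/8 = (73/29 + 16*(-1/67))/8 = (73/29 - 16/67)/8 = (⅛)*(4427/1943) = 4427/15544 ≈ 0.28480)
j = -8 (j = -4 - 4 = -8)
j + E = -8 + 4427/15544 = -119925/15544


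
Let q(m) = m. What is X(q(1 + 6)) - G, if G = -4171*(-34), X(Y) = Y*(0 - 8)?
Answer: -141870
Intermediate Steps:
X(Y) = -8*Y (X(Y) = Y*(-8) = -8*Y)
G = 141814
X(q(1 + 6)) - G = -8*(1 + 6) - 1*141814 = -8*7 - 141814 = -56 - 141814 = -141870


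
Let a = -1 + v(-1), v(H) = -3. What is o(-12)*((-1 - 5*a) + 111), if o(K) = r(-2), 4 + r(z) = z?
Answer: -780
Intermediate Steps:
r(z) = -4 + z
o(K) = -6 (o(K) = -4 - 2 = -6)
a = -4 (a = -1 - 3 = -4)
o(-12)*((-1 - 5*a) + 111) = -6*((-1 - 5*(-4)) + 111) = -6*((-1 + 20) + 111) = -6*(19 + 111) = -6*130 = -780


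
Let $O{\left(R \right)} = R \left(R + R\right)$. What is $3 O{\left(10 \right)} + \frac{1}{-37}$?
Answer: $\frac{22199}{37} \approx 599.97$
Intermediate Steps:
$O{\left(R \right)} = 2 R^{2}$ ($O{\left(R \right)} = R 2 R = 2 R^{2}$)
$3 O{\left(10 \right)} + \frac{1}{-37} = 3 \cdot 2 \cdot 10^{2} + \frac{1}{-37} = 3 \cdot 2 \cdot 100 - \frac{1}{37} = 3 \cdot 200 - \frac{1}{37} = 600 - \frac{1}{37} = \frac{22199}{37}$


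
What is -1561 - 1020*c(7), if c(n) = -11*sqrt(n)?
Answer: -1561 + 11220*sqrt(7) ≈ 28124.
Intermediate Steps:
-1561 - 1020*c(7) = -1561 - (-11220)*sqrt(7) = -1561 + 11220*sqrt(7)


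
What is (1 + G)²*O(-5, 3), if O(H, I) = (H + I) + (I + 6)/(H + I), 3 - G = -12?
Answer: -1664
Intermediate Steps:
G = 15 (G = 3 - 1*(-12) = 3 + 12 = 15)
O(H, I) = H + I + (6 + I)/(H + I) (O(H, I) = (H + I) + (6 + I)/(H + I) = H + I + (6 + I)/(H + I))
(1 + G)²*O(-5, 3) = (1 + 15)²*((6 + 3 + (-5)² + 3² + 2*(-5)*3)/(-5 + 3)) = 16²*((6 + 3 + 25 + 9 - 30)/(-2)) = 256*(-½*13) = 256*(-13/2) = -1664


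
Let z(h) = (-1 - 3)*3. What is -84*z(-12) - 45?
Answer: 963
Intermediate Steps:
z(h) = -12 (z(h) = -4*3 = -12)
-84*z(-12) - 45 = -84*(-12) - 45 = 1008 - 45 = 963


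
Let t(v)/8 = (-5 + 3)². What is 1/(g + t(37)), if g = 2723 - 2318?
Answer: 1/437 ≈ 0.0022883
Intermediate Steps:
g = 405
t(v) = 32 (t(v) = 8*(-5 + 3)² = 8*(-2)² = 8*4 = 32)
1/(g + t(37)) = 1/(405 + 32) = 1/437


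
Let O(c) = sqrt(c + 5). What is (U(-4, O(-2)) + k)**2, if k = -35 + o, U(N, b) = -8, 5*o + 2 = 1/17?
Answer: 13601344/7225 ≈ 1882.5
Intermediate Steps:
o = -33/85 (o = -2/5 + (1/5)/17 = -2/5 + (1/5)*(1/17) = -2/5 + 1/85 = -33/85 ≈ -0.38824)
O(c) = sqrt(5 + c)
k = -3008/85 (k = -35 - 33/85 = -3008/85 ≈ -35.388)
(U(-4, O(-2)) + k)**2 = (-8 - 3008/85)**2 = (-3688/85)**2 = 13601344/7225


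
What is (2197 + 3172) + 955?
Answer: 6324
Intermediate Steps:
(2197 + 3172) + 955 = 5369 + 955 = 6324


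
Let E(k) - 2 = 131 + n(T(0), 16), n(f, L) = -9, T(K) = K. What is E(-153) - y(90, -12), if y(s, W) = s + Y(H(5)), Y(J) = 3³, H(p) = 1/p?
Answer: 7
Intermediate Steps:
H(p) = 1/p
Y(J) = 27
E(k) = 124 (E(k) = 2 + (131 - 9) = 2 + 122 = 124)
y(s, W) = 27 + s (y(s, W) = s + 27 = 27 + s)
E(-153) - y(90, -12) = 124 - (27 + 90) = 124 - 1*117 = 124 - 117 = 7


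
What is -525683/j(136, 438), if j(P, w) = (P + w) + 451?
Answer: -525683/1025 ≈ -512.86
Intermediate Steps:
j(P, w) = 451 + P + w
-525683/j(136, 438) = -525683/(451 + 136 + 438) = -525683/1025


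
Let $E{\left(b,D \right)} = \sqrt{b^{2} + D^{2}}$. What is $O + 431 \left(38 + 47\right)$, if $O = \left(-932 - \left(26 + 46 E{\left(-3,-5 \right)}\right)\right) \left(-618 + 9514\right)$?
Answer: $-8485733 - 409216 \sqrt{34} \approx -1.0872 \cdot 10^{7}$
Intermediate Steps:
$E{\left(b,D \right)} = \sqrt{D^{2} + b^{2}}$
$O = -8522368 - 409216 \sqrt{34}$ ($O = \left(-932 - \left(26 + 46 \sqrt{\left(-5\right)^{2} + \left(-3\right)^{2}}\right)\right) \left(-618 + 9514\right) = \left(-932 - \left(26 + 46 \sqrt{25 + 9}\right)\right) 8896 = \left(-932 - \left(26 + 46 \sqrt{34}\right)\right) 8896 = \left(-958 - 46 \sqrt{34}\right) 8896 = -8522368 - 409216 \sqrt{34} \approx -1.0908 \cdot 10^{7}$)
$O + 431 \left(38 + 47\right) = \left(-8522368 - 409216 \sqrt{34}\right) + 431 \left(38 + 47\right) = \left(-8522368 - 409216 \sqrt{34}\right) + 431 \cdot 85 = \left(-8522368 - 409216 \sqrt{34}\right) + 36635 = -8485733 - 409216 \sqrt{34}$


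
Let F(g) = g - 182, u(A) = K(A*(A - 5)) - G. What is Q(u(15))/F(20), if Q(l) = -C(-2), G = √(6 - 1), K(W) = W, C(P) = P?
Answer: -1/81 ≈ -0.012346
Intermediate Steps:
G = √5 ≈ 2.2361
u(A) = -√5 + A*(-5 + A) (u(A) = A*(A - 5) - √5 = A*(-5 + A) - √5 = -√5 + A*(-5 + A))
F(g) = -182 + g
Q(l) = 2 (Q(l) = -1*(-2) = 2)
Q(u(15))/F(20) = 2/(-182 + 20) = 2/(-162) = 2*(-1/162) = -1/81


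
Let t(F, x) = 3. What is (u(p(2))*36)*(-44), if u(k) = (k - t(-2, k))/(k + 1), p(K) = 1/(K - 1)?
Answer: 1584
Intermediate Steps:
p(K) = 1/(-1 + K)
u(k) = (-3 + k)/(1 + k) (u(k) = (k - 1*3)/(k + 1) = (k - 3)/(1 + k) = (-3 + k)/(1 + k))
(u(p(2))*36)*(-44) = (((-3 + 1/(-1 + 2))/(1 + 1/(-1 + 2)))*36)*(-44) = (((-3 + 1/1)/(1 + 1/1))*36)*(-44) = (((-3 + 1)/(1 + 1))*36)*(-44) = ((-2/2)*36)*(-44) = (((½)*(-2))*36)*(-44) = -1*36*(-44) = -36*(-44) = 1584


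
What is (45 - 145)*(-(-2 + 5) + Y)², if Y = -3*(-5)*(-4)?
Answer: -396900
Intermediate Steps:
Y = -60 (Y = 15*(-4) = -60)
(45 - 145)*(-(-2 + 5) + Y)² = (45 - 145)*(-(-2 + 5) - 60)² = -100*(-1*3 - 60)² = -100*(-3 - 60)² = -100*(-63)² = -100*3969 = -396900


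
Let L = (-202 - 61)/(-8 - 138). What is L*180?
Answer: 23670/73 ≈ 324.25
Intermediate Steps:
L = 263/146 (L = -263/(-146) = -263*(-1/146) = 263/146 ≈ 1.8014)
L*180 = (263/146)*180 = 23670/73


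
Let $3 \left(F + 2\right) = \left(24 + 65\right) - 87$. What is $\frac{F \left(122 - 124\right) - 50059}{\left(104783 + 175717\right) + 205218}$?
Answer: $- \frac{150169}{1457154} \approx -0.10306$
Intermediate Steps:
$F = - \frac{4}{3}$ ($F = -2 + \frac{\left(24 + 65\right) - 87}{3} = -2 + \frac{89 - 87}{3} = -2 + \frac{1}{3} \cdot 2 = -2 + \frac{2}{3} = - \frac{4}{3} \approx -1.3333$)
$\frac{F \left(122 - 124\right) - 50059}{\left(104783 + 175717\right) + 205218} = \frac{- \frac{4 \left(122 - 124\right)}{3} - 50059}{\left(104783 + 175717\right) + 205218} = \frac{\left(- \frac{4}{3}\right) \left(-2\right) - 50059}{280500 + 205218} = \frac{\frac{8}{3} - 50059}{485718} = \left(- \frac{150169}{3}\right) \frac{1}{485718} = - \frac{150169}{1457154}$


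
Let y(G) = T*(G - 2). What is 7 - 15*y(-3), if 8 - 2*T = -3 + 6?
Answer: 389/2 ≈ 194.50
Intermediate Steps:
T = 5/2 (T = 4 - (-3 + 6)/2 = 4 - ½*3 = 4 - 3/2 = 5/2 ≈ 2.5000)
y(G) = -5 + 5*G/2 (y(G) = 5*(G - 2)/2 = 5*(-2 + G)/2 = -5 + 5*G/2)
7 - 15*y(-3) = 7 - 15*(-5 + (5/2)*(-3)) = 7 - 15*(-5 - 15/2) = 7 - 15*(-25/2) = 7 + 375/2 = 389/2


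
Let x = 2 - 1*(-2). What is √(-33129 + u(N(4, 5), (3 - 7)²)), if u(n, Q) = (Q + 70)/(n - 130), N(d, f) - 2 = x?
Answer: I*√127350542/62 ≈ 182.02*I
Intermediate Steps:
x = 4 (x = 2 + 2 = 4)
N(d, f) = 6 (N(d, f) = 2 + 4 = 6)
u(n, Q) = (70 + Q)/(-130 + n)
√(-33129 + u(N(4, 5), (3 - 7)²)) = √(-33129 + (70 + (3 - 7)²)/(-130 + 6)) = √(-33129 + (70 + (-4)²)/(-124)) = √(-33129 - (70 + 16)/124) = √(-33129 - 1/124*86) = √(-33129 - 43/62) = √(-2054041/62) = I*√127350542/62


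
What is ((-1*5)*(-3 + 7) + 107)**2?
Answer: 7569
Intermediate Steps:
((-1*5)*(-3 + 7) + 107)**2 = (-5*4 + 107)**2 = (-20 + 107)**2 = 87**2 = 7569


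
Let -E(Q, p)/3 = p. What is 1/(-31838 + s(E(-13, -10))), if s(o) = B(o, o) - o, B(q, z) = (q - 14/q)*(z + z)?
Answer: -1/30096 ≈ -3.3227e-5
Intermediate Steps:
E(Q, p) = -3*p
B(q, z) = 2*z*(q - 14/q) (B(q, z) = (q - 14/q)*(2*z) = 2*z*(q - 14/q))
s(o) = -28 - o + 2*o**2 (s(o) = 2*o*(-14 + o**2)/o - o = (-28 + 2*o**2) - o = -28 - o + 2*o**2)
1/(-31838 + s(E(-13, -10))) = 1/(-31838 + (-28 - (-3)*(-10) + 2*(-3*(-10))**2)) = 1/(-31838 + (-28 - 1*30 + 2*30**2)) = 1/(-31838 + (-28 - 30 + 2*900)) = 1/(-31838 + (-28 - 30 + 1800)) = 1/(-31838 + 1742) = 1/(-30096) = -1/30096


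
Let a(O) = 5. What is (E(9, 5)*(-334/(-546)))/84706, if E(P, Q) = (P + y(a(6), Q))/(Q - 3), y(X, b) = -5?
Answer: 167/11562369 ≈ 1.4443e-5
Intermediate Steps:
E(P, Q) = (-5 + P)/(-3 + Q) (E(P, Q) = (P - 5)/(Q - 3) = (-5 + P)/(-3 + Q))
(E(9, 5)*(-334/(-546)))/84706 = (((-5 + 9)/(-3 + 5))*(-334/(-546)))/84706 = ((4/2)*(-334*(-1/546)))*(1/84706) = (((1/2)*4)*(167/273))*(1/84706) = (2*(167/273))*(1/84706) = (334/273)*(1/84706) = 167/11562369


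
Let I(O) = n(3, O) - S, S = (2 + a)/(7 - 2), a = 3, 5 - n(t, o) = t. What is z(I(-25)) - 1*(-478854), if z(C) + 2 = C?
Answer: 478853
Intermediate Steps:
n(t, o) = 5 - t
S = 1 (S = (2 + 3)/(7 - 2) = 5/5 = 5*(1/5) = 1)
I(O) = 1 (I(O) = (5 - 1*3) - 1*1 = (5 - 3) - 1 = 2 - 1 = 1)
z(C) = -2 + C
z(I(-25)) - 1*(-478854) = (-2 + 1) - 1*(-478854) = -1 + 478854 = 478853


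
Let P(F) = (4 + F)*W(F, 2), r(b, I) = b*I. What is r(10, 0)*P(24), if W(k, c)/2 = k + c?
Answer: 0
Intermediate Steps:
W(k, c) = 2*c + 2*k (W(k, c) = 2*(k + c) = 2*(c + k) = 2*c + 2*k)
r(b, I) = I*b
P(F) = (4 + F)*(4 + 2*F) (P(F) = (4 + F)*(2*2 + 2*F) = (4 + F)*(4 + 2*F))
r(10, 0)*P(24) = (0*10)*(2*(2 + 24)*(4 + 24)) = 0*(2*26*28) = 0*1456 = 0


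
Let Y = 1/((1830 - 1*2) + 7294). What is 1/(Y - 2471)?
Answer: -9122/22540461 ≈ -0.00040469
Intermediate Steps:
Y = 1/9122 (Y = 1/((1830 - 2) + 7294) = 1/(1828 + 7294) = 1/9122 ≈ 0.00010963)
1/(Y - 2471) = 1/(1/9122 - 2471) = 1/(-22540461/9122) = -9122/22540461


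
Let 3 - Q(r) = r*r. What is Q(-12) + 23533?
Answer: 23392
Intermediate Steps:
Q(r) = 3 - r² (Q(r) = 3 - r*r = 3 - r²)
Q(-12) + 23533 = (3 - 1*(-12)²) + 23533 = (3 - 1*144) + 23533 = (3 - 144) + 23533 = -141 + 23533 = 23392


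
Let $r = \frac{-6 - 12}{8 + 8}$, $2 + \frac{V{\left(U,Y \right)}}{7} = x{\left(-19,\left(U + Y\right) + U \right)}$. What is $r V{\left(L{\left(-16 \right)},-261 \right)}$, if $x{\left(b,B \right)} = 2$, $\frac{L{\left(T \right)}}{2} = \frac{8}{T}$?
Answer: $0$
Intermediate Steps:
$L{\left(T \right)} = \frac{16}{T}$ ($L{\left(T \right)} = 2 \frac{8}{T} = \frac{16}{T}$)
$V{\left(U,Y \right)} = 0$ ($V{\left(U,Y \right)} = -14 + 7 \cdot 2 = -14 + 14 = 0$)
$r = - \frac{9}{8}$ ($r = - \frac{18}{16} = \left(-18\right) \frac{1}{16} = - \frac{9}{8} \approx -1.125$)
$r V{\left(L{\left(-16 \right)},-261 \right)} = \left(- \frac{9}{8}\right) 0 = 0$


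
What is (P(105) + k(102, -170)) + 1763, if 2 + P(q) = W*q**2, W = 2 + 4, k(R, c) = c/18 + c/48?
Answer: 4888657/72 ≈ 67898.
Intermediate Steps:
k(R, c) = 11*c/144 (k(R, c) = c*(1/18) + c*(1/48) = c/18 + c/48 = 11*c/144)
W = 6
P(q) = -2 + 6*q**2
(P(105) + k(102, -170)) + 1763 = ((-2 + 6*105**2) + (11/144)*(-170)) + 1763 = ((-2 + 6*11025) - 935/72) + 1763 = ((-2 + 66150) - 935/72) + 1763 = (66148 - 935/72) + 1763 = 4761721/72 + 1763 = 4888657/72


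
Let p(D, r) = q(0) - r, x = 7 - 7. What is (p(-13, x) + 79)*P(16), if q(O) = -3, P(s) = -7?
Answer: -532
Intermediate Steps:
x = 0
p(D, r) = -3 - r
(p(-13, x) + 79)*P(16) = ((-3 - 1*0) + 79)*(-7) = ((-3 + 0) + 79)*(-7) = (-3 + 79)*(-7) = 76*(-7) = -532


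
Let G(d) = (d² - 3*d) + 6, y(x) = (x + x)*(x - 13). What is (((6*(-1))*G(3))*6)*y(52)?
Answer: -876096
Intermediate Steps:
y(x) = 2*x*(-13 + x) (y(x) = (2*x)*(-13 + x) = 2*x*(-13 + x))
G(d) = 6 + d² - 3*d
(((6*(-1))*G(3))*6)*y(52) = (((6*(-1))*(6 + 3² - 3*3))*6)*(2*52*(-13 + 52)) = (-6*(6 + 9 - 9)*6)*(2*52*39) = (-6*6*6)*4056 = -36*6*4056 = -216*4056 = -876096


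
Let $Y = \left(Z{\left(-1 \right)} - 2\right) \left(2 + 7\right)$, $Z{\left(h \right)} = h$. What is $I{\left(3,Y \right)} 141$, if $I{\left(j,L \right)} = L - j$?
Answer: $-4230$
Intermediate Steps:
$Y = -27$ ($Y = \left(-1 - 2\right) \left(2 + 7\right) = \left(-3\right) 9 = -27$)
$I{\left(3,Y \right)} 141 = \left(-27 - 3\right) 141 = \left(-30\right) 141 = -4230$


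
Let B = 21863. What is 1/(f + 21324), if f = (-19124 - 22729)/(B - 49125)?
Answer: 27262/581376741 ≈ 4.6892e-5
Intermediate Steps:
f = 41853/27262 (f = (-19124 - 22729)/(21863 - 49125) = -41853/(-27262) = -41853*(-1/27262) = 41853/27262 ≈ 1.5352)
1/(f + 21324) = 1/(41853/27262 + 21324) = 1/(581376741/27262) = 27262/581376741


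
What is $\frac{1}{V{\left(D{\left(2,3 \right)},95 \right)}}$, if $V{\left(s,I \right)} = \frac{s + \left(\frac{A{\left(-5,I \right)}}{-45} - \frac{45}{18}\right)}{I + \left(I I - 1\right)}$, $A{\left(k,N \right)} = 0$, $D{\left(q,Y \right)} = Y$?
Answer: $18238$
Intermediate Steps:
$V{\left(s,I \right)} = \frac{- \frac{5}{2} + s}{-1 + I + I^{2}}$ ($V{\left(s,I \right)} = \frac{s + \left(\frac{0}{-45} - \frac{45}{18}\right)}{I + \left(I I - 1\right)} = \frac{s + \left(0 \left(- \frac{1}{45}\right) - \frac{5}{2}\right)}{I + \left(I^{2} - 1\right)} = \frac{s + \left(0 - \frac{5}{2}\right)}{I + \left(-1 + I^{2}\right)} = \frac{s - \frac{5}{2}}{-1 + I + I^{2}} = \frac{- \frac{5}{2} + s}{-1 + I + I^{2}}$)
$\frac{1}{V{\left(D{\left(2,3 \right)},95 \right)}} = \frac{1}{\frac{1}{-1 + 95 + 95^{2}} \left(- \frac{5}{2} + 3\right)} = \frac{1}{\frac{1}{-1 + 95 + 9025} \cdot \frac{1}{2}} = \frac{1}{\frac{1}{9119} \cdot \frac{1}{2}} = \frac{1}{\frac{1}{18238}} = 18238$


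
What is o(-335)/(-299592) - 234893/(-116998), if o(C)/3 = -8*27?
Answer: 326147585/162276226 ≈ 2.0098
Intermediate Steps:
o(C) = -648 (o(C) = 3*(-8*27) = 3*(-216) = -648)
o(-335)/(-299592) - 234893/(-116998) = -648/(-299592) - 234893/(-116998) = -648*(-1/299592) - 234893*(-1/116998) = 3/1387 + 234893/116998 = 326147585/162276226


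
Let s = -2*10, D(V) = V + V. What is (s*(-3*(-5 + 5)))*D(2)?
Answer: 0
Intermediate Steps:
D(V) = 2*V
s = -20
(s*(-3*(-5 + 5)))*D(2) = (-(-60)*(-5 + 5))*(2*2) = -(-60)*0*4 = -20*0*4 = 0*4 = 0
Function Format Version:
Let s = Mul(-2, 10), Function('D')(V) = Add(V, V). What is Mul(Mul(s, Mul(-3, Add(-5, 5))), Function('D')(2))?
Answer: 0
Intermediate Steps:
Function('D')(V) = Mul(2, V)
s = -20
Mul(Mul(s, Mul(-3, Add(-5, 5))), Function('D')(2)) = Mul(Mul(-20, Mul(-3, Add(-5, 5))), Mul(2, 2)) = Mul(Mul(-20, Mul(-3, 0)), 4) = Mul(Mul(-20, 0), 4) = Mul(0, 4) = 0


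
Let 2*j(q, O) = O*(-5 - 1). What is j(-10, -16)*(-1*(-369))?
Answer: 17712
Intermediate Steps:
j(q, O) = -3*O (j(q, O) = (O*(-5 - 1))/2 = (O*(-6))/2 = (-6*O)/2 = -3*O)
j(-10, -16)*(-1*(-369)) = (-3*(-16))*(-1*(-369)) = 48*369 = 17712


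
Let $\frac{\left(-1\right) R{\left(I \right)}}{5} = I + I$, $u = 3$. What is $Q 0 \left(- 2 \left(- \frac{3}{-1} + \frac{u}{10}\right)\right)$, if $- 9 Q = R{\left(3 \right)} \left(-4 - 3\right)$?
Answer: $0$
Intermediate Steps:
$R{\left(I \right)} = - 10 I$ ($R{\left(I \right)} = - 5 \left(I + I\right) = - 5 \cdot 2 I = - 10 I$)
$Q = - \frac{70}{3}$ ($Q = - \frac{\left(-10\right) 3 \left(-4 - 3\right)}{9} = - \frac{\left(-30\right) \left(-7\right)}{9} = \left(- \frac{1}{9}\right) 210 = - \frac{70}{3} \approx -23.333$)
$Q 0 \left(- 2 \left(- \frac{3}{-1} + \frac{u}{10}\right)\right) = \left(- \frac{70}{3}\right) 0 \left(- 2 \left(- \frac{3}{-1} + \frac{3}{10}\right)\right) = 0 \left(- 2 \left(\left(-3\right) \left(-1\right) + 3 \cdot \frac{1}{10}\right)\right) = 0 \left(- 2 \left(3 + \frac{3}{10}\right)\right) = 0 \left(\left(-2\right) \frac{33}{10}\right) = 0 \left(- \frac{33}{5}\right) = 0$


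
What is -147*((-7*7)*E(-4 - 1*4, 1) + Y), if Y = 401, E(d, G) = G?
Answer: -51744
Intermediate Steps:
-147*((-7*7)*E(-4 - 1*4, 1) + Y) = -147*(-7*7*1 + 401) = -147*(-49*1 + 401) = -147*(-49 + 401) = -147*352 = -51744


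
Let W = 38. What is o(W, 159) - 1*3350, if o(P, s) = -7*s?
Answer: -4463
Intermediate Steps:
o(W, 159) - 1*3350 = -7*159 - 1*3350 = -1113 - 3350 = -4463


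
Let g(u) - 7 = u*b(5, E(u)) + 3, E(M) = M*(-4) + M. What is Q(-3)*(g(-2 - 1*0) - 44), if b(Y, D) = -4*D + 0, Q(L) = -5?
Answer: -70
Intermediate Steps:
E(M) = -3*M (E(M) = -4*M + M = -3*M)
b(Y, D) = -4*D
g(u) = 10 + 12*u**2 (g(u) = 7 + (u*(-(-12)*u) + 3) = 7 + (u*(12*u) + 3) = 7 + (12*u**2 + 3) = 7 + (3 + 12*u**2) = 10 + 12*u**2)
Q(-3)*(g(-2 - 1*0) - 44) = -5*((10 + 12*(-2 - 1*0)**2) - 44) = -5*((10 + 12*(-2 + 0)**2) - 44) = -5*((10 + 12*(-2)**2) - 44) = -5*((10 + 12*4) - 44) = -5*((10 + 48) - 44) = -5*(58 - 44) = -5*14 = -70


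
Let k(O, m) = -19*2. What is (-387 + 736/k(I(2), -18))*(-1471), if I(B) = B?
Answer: 11357591/19 ≈ 5.9777e+5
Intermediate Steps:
k(O, m) = -38
(-387 + 736/k(I(2), -18))*(-1471) = (-387 + 736/(-38))*(-1471) = (-387 + 736*(-1/38))*(-1471) = (-387 - 368/19)*(-1471) = -7721/19*(-1471) = 11357591/19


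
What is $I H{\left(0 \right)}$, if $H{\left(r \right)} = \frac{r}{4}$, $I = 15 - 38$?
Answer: $0$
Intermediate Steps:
$I = -23$ ($I = 15 - 38 = -23$)
$H{\left(r \right)} = \frac{r}{4}$ ($H{\left(r \right)} = r \frac{1}{4} = \frac{r}{4}$)
$I H{\left(0 \right)} = - 23 \cdot \frac{1}{4} \cdot 0 = \left(-23\right) 0 = 0$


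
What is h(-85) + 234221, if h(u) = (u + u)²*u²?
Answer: 209036721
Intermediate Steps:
h(u) = 4*u⁴ (h(u) = (2*u)²*u² = (4*u²)*u² = 4*u⁴)
h(-85) + 234221 = 4*(-85)⁴ + 234221 = 4*52200625 + 234221 = 208802500 + 234221 = 209036721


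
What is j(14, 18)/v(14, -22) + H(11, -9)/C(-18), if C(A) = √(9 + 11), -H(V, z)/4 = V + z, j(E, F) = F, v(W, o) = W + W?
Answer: 9/14 - 4*√5/5 ≈ -1.1460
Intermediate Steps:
v(W, o) = 2*W
H(V, z) = -4*V - 4*z (H(V, z) = -4*(V + z) = -4*V - 4*z)
C(A) = 2*√5 (C(A) = √20 = 2*√5)
j(14, 18)/v(14, -22) + H(11, -9)/C(-18) = 18/((2*14)) + (-4*11 - 4*(-9))/((2*√5)) = 18/28 + (-44 + 36)*(√5/10) = 18*(1/28) - 4*√5/5 = 9/14 - 4*√5/5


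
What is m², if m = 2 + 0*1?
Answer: 4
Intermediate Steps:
m = 2 (m = 2 + 0 = 2)
m² = 2² = 4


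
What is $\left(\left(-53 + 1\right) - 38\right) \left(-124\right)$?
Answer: $11160$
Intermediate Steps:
$\left(\left(-53 + 1\right) - 38\right) \left(-124\right) = \left(-52 - 38\right) \left(-124\right) = \left(-90\right) \left(-124\right) = 11160$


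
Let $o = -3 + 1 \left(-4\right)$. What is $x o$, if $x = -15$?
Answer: $105$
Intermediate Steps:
$o = -7$ ($o = -3 - 4 = -7$)
$x o = \left(-15\right) \left(-7\right) = 105$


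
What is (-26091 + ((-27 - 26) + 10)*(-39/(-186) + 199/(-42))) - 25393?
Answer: -33389320/651 ≈ -51289.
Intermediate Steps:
(-26091 + ((-27 - 26) + 10)*(-39/(-186) + 199/(-42))) - 25393 = (-26091 + (-53 + 10)*(-39*(-1/186) + 199*(-1/42))) - 25393 = (-26091 - 43*(13/62 - 199/42)) - 25393 = (-26091 - 43*(-2948/651)) - 25393 = (-26091 + 126764/651) - 25393 = -16858477/651 - 25393 = -33389320/651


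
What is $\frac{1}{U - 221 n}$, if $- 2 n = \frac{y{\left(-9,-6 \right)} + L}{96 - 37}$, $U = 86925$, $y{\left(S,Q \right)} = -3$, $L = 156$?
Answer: $\frac{118}{10290963} \approx 1.1466 \cdot 10^{-5}$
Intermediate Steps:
$n = - \frac{153}{118}$ ($n = - \frac{\left(-3 + 156\right) \frac{1}{96 - 37}}{2} = - \frac{153 \cdot \frac{1}{59}}{2} = \left(- \frac{1}{2}\right) \frac{153}{59} = - \frac{153}{118} \approx -1.2966$)
$\frac{1}{U - 221 n} = \frac{1}{86925 - - \frac{33813}{118}} = \frac{1}{86925 + \frac{33813}{118}} = \frac{1}{\frac{10290963}{118}} = \frac{118}{10290963}$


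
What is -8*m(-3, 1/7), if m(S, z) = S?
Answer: 24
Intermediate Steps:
-8*m(-3, 1/7) = -8*(-3) = 24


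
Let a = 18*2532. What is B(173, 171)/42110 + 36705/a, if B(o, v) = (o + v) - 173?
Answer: 258906841/319867560 ≈ 0.80942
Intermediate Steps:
a = 45576
B(o, v) = -173 + o + v
B(173, 171)/42110 + 36705/a = (-173 + 173 + 171)/42110 + 36705/45576 = 171*(1/42110) + 36705*(1/45576) = 171/42110 + 12235/15192 = 258906841/319867560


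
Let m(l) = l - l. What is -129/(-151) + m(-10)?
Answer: 129/151 ≈ 0.85430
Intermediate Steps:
m(l) = 0
-129/(-151) + m(-10) = -129/(-151) + 0 = -129*(-1/151) + 0 = 129/151 + 0 = 129/151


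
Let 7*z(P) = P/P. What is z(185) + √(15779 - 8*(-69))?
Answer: ⅐ + √16331 ≈ 127.94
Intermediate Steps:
z(P) = ⅐ (z(P) = (P/P)/7 = (⅐)*1 = ⅐)
z(185) + √(15779 - 8*(-69)) = ⅐ + √(15779 - 8*(-69)) = ⅐ + √(15779 + 552) = ⅐ + √16331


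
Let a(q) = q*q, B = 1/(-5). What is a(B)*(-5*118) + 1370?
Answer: 6732/5 ≈ 1346.4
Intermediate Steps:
B = -1/5 ≈ -0.20000
a(q) = q**2
a(B)*(-5*118) + 1370 = (-1/5)**2*(-5*118) + 1370 = (1/25)*(-590) + 1370 = -118/5 + 1370 = 6732/5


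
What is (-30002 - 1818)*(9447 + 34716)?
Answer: -1405266660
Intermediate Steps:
(-30002 - 1818)*(9447 + 34716) = -31820*44163 = -1405266660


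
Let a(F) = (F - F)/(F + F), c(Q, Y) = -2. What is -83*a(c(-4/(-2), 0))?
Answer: 0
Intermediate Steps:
a(F) = 0 (a(F) = 0/((2*F)) = 0*(1/(2*F)) = 0)
-83*a(c(-4/(-2), 0)) = -83*0 = 0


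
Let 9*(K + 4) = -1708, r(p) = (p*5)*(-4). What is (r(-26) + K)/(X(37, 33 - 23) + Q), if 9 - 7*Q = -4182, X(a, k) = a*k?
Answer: 20552/61029 ≈ 0.33676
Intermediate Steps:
r(p) = -20*p (r(p) = (5*p)*(-4) = -20*p)
K = -1744/9 (K = -4 + (⅑)*(-1708) = -4 - 1708/9 = -1744/9 ≈ -193.78)
Q = 4191/7 (Q = 9/7 - ⅐*(-4182) = 9/7 + 4182/7 = 4191/7 ≈ 598.71)
(r(-26) + K)/(X(37, 33 - 23) + Q) = (-20*(-26) - 1744/9)/(37*(33 - 23) + 4191/7) = (520 - 1744/9)/(37*10 + 4191/7) = 2936/(9*(370 + 4191/7)) = 2936/(9*(6781/7)) = (2936/9)*(7/6781) = 20552/61029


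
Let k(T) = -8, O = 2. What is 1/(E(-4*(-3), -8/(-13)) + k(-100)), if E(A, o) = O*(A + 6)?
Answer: 1/28 ≈ 0.035714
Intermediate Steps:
E(A, o) = 12 + 2*A (E(A, o) = 2*(A + 6) = 2*(6 + A) = 12 + 2*A)
1/(E(-4*(-3), -8/(-13)) + k(-100)) = 1/((12 + 2*(-4*(-3))) - 8) = 1/((12 + 2*12) - 8) = 1/((12 + 24) - 8) = 1/(36 - 8) = 1/28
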